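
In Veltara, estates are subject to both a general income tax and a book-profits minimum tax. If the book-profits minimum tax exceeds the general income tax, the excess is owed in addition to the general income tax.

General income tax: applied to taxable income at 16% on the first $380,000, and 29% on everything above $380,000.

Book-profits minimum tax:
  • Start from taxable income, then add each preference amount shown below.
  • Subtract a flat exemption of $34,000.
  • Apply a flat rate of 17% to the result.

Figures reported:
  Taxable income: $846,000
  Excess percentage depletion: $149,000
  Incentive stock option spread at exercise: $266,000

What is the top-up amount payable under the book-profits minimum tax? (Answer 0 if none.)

General income tax:
  $380,000 × 16% = $60,800
  $466,000 × 29% = $135,140
  → $195,940

Book-profits minimum tax:
  Adjusted income: $846,000 + $149,000 + $266,000 = $1,261,000
  Less exemption $34,000 → base $1,227,000
  $1,227,000 × 17% = $208,590

Excess of book-profits minimum tax over general income tax: $208,590 − $195,940 = $12,650.

$12,650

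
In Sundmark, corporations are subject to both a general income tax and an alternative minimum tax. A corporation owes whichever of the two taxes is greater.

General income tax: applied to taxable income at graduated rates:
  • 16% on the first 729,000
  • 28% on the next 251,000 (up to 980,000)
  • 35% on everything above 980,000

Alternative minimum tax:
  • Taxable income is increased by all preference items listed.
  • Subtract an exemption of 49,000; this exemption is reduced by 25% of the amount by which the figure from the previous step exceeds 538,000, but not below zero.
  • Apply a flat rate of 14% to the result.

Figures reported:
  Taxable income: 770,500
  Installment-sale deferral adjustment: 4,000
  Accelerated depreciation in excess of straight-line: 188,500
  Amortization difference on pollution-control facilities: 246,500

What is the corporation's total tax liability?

169,330

Alternative minimum tax:
  Adjusted income: 770,500 + 4,000 + 188,500 + 246,500 = 1,209,500
  Exemption: 25% × (1,209,500 − 538,000) = 167,875 ≥ 49,000, so the exemption is fully phased out
  Base: 1,209,500 − 0 = 1,209,500
  1,209,500 × 14% = 169,330

General income tax:
  729,000 × 16% = 116,640
  41,500 × 28% = 11,620
  → 128,260

169,330 > 128,260, so the alternative minimum tax is the binding amount.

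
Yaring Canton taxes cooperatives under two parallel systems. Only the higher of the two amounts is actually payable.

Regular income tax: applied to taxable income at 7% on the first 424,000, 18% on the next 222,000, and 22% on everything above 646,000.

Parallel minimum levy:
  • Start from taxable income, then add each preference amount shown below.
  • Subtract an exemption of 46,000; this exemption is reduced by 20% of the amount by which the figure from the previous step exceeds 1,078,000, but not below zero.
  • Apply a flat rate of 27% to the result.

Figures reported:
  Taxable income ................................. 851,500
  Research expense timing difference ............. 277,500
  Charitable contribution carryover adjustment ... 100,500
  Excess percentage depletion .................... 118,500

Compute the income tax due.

363,960

Parallel minimum levy:
  Adjusted income: 851,500 + 277,500 + 100,500 + 118,500 = 1,348,000
  Exemption: 20% × (1,348,000 − 1,078,000) = 54,000 ≥ 46,000, so the exemption is fully phased out
  Base: 1,348,000 − 0 = 1,348,000
  1,348,000 × 27% = 363,960

Regular income tax:
  424,000 × 7% = 29,680
  222,000 × 18% = 39,960
  205,500 × 22% = 45,210
  → 114,850

363,960 > 114,850, so the parallel minimum levy is the binding amount.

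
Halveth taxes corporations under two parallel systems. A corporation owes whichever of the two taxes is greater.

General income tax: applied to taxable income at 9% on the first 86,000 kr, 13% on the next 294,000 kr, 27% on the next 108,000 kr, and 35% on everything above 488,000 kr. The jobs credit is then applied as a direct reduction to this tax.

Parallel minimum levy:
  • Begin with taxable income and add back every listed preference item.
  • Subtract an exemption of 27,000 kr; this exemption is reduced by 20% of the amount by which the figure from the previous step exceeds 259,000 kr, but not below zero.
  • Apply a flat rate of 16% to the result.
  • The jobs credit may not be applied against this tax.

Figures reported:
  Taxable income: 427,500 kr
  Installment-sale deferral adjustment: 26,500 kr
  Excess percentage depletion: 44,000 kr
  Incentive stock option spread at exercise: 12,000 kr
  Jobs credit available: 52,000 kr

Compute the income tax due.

81,600 kr

Parallel minimum levy:
  Adjusted income: 427,500 kr + 26,500 kr + 44,000 kr + 12,000 kr = 510,000 kr
  Exemption: 20% × (510,000 kr − 259,000 kr) = 50,200 kr ≥ 27,000 kr, so the exemption is fully phased out
  Base: 510,000 kr − 0 kr = 510,000 kr
  510,000 kr × 16% = 81,600 kr

General income tax:
  86,000 kr × 9% = 7,740 kr
  294,000 kr × 13% = 38,220 kr
  47,500 kr × 27% = 12,825 kr
  → 58,785 kr
  Less jobs credit 52,000 kr → 6,785 kr

81,600 kr > 6,785 kr, so the parallel minimum levy is the binding amount.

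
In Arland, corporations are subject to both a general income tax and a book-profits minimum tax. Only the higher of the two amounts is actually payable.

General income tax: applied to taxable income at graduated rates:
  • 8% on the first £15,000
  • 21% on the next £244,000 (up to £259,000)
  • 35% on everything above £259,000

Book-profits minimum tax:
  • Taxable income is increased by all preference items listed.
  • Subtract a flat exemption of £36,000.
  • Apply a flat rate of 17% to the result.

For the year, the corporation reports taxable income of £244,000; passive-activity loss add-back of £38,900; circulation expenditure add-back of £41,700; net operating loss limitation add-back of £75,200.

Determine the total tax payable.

General income tax:
  £15,000 × 8% = £1,200
  £229,000 × 21% = £48,090
  → £49,290

Book-profits minimum tax:
  Adjusted income: £244,000 + £38,900 + £41,700 + £75,200 = £399,800
  Less exemption £36,000 → base £363,800
  £363,800 × 17% = £61,846

£61,846 > £49,290, so the book-profits minimum tax is the binding amount.

£61,846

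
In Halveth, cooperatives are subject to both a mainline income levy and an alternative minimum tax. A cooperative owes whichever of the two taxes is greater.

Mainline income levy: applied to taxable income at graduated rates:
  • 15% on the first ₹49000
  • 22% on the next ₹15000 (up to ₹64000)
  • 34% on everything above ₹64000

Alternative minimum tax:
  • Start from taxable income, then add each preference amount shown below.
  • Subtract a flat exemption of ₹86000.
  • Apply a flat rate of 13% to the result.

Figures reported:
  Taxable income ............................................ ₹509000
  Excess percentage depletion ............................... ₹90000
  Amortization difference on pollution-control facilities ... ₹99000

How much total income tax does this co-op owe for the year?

₹161950

Mainline income levy:
  ₹49000 × 15% = ₹7350
  ₹15000 × 22% = ₹3300
  ₹445000 × 34% = ₹151300
  → ₹161950

Alternative minimum tax:
  Adjusted income: ₹509000 + ₹90000 + ₹99000 = ₹698000
  Less exemption ₹86000 → base ₹612000
  ₹612000 × 13% = ₹79560

₹161950 > ₹79560, so the mainline income levy governs.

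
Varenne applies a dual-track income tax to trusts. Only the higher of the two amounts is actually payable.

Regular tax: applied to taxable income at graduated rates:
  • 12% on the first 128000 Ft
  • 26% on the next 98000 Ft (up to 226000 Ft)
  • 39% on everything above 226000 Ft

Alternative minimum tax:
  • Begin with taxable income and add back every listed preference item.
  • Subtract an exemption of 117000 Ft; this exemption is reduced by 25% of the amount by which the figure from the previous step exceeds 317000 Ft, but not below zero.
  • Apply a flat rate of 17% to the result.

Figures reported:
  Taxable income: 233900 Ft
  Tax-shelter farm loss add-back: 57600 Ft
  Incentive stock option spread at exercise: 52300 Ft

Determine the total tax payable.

43921 Ft

Regular tax:
  128000 Ft × 12% = 15360 Ft
  98000 Ft × 26% = 25480 Ft
  7900 Ft × 39% = 3081 Ft
  → 43921 Ft

Alternative minimum tax:
  Adjusted income: 233900 Ft + 57600 Ft + 52300 Ft = 343800 Ft
  Exemption: 117000 Ft − 25% × (343800 Ft − 317000 Ft) = 117000 Ft − 6700 Ft = 110300 Ft
  Base: 343800 Ft − 110300 Ft = 233500 Ft
  233500 Ft × 17% = 39695 Ft

43921 Ft > 39695 Ft, so the regular tax governs.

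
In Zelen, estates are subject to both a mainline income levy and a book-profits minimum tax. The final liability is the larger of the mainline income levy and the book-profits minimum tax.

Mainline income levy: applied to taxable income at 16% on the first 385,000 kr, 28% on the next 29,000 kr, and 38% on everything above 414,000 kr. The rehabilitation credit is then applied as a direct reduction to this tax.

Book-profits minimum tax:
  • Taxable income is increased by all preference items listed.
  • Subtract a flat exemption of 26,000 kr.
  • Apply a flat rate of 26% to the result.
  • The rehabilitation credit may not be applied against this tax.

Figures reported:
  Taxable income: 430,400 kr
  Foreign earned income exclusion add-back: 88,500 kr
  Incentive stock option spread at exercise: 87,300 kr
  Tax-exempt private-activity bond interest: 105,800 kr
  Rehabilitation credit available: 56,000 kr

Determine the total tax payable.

Book-profits minimum tax:
  Adjusted income: 430,400 kr + 88,500 kr + 87,300 kr + 105,800 kr = 712,000 kr
  Less exemption 26,000 kr → base 686,000 kr
  686,000 kr × 26% = 178,360 kr

Mainline income levy:
  385,000 kr × 16% = 61,600 kr
  29,000 kr × 28% = 8,120 kr
  16,400 kr × 38% = 6,232 kr
  → 75,952 kr
  Less rehabilitation credit 56,000 kr → 19,952 kr

178,360 kr > 19,952 kr, so the book-profits minimum tax is the binding amount.

178,360 kr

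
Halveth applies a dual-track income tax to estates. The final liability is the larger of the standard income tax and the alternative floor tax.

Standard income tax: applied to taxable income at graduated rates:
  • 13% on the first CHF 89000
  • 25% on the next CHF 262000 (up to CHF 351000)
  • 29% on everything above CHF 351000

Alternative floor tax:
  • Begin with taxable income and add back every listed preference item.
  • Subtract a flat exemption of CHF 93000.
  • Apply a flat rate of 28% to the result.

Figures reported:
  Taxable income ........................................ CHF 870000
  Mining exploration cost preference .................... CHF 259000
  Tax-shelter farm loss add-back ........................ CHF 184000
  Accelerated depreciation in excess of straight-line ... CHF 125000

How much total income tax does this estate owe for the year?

CHF 376600

Alternative floor tax:
  Adjusted income: CHF 870000 + CHF 259000 + CHF 184000 + CHF 125000 = CHF 1438000
  Less exemption CHF 93000 → base CHF 1345000
  CHF 1345000 × 28% = CHF 376600

Standard income tax:
  CHF 89000 × 13% = CHF 11570
  CHF 262000 × 25% = CHF 65500
  CHF 519000 × 29% = CHF 150510
  → CHF 227580

CHF 376600 > CHF 227580, so the alternative floor tax is the binding amount.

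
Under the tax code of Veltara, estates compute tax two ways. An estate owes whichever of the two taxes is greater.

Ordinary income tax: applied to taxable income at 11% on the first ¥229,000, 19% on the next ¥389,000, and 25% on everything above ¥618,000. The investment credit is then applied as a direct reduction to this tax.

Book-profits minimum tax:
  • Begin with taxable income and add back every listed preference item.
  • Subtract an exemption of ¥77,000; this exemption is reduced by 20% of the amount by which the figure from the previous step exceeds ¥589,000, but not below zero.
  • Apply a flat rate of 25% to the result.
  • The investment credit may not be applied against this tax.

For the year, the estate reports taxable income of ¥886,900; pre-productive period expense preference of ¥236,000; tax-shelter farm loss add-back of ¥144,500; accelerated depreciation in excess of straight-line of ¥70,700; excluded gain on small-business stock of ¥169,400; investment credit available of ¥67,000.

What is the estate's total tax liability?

¥376,875

Ordinary income tax:
  ¥229,000 × 11% = ¥25,190
  ¥389,000 × 19% = ¥73,910
  ¥268,900 × 25% = ¥67,225
  → ¥166,325
  Less investment credit ¥67,000 → ¥99,325

Book-profits minimum tax:
  Adjusted income: ¥886,900 + ¥236,000 + ¥144,500 + ¥70,700 + ¥169,400 = ¥1,507,500
  Exemption: 20% × (¥1,507,500 − ¥589,000) = ¥183,700 ≥ ¥77,000, so the exemption is fully phased out
  Base: ¥1,507,500 − ¥0 = ¥1,507,500
  ¥1,507,500 × 25% = ¥376,875

¥376,875 > ¥99,325, so the book-profits minimum tax is the binding amount.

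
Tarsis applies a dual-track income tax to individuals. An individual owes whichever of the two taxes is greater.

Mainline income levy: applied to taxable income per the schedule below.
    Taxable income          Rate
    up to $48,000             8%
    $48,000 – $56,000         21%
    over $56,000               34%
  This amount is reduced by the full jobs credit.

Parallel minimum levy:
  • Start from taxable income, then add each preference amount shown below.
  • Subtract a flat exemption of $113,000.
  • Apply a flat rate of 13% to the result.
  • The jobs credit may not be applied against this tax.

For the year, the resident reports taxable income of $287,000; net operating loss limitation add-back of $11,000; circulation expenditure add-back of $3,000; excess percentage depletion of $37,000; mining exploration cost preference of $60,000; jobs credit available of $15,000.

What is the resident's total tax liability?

Parallel minimum levy:
  Adjusted income: $287,000 + $11,000 + $3,000 + $37,000 + $60,000 = $398,000
  Less exemption $113,000 → base $285,000
  $285,000 × 13% = $37,050

Mainline income levy:
  $48,000 × 8% = $3,840
  $8,000 × 21% = $1,680
  $231,000 × 34% = $78,540
  → $84,060
  Less jobs credit $15,000 → $69,060

$69,060 > $37,050, so the mainline income levy governs.

$69,060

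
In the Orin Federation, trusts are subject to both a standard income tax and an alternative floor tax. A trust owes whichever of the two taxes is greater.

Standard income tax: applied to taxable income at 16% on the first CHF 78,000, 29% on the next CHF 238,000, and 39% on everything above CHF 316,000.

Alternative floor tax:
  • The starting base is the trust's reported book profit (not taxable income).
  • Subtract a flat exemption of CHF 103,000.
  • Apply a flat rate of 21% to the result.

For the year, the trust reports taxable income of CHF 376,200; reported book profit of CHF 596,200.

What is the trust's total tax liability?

CHF 104,978

Alternative floor tax:
  Base (reported book profit): CHF 596,200
  Less exemption CHF 103,000 → base CHF 493,200
  CHF 493,200 × 21% = CHF 103,572

Standard income tax:
  CHF 78,000 × 16% = CHF 12,480
  CHF 238,000 × 29% = CHF 69,020
  CHF 60,200 × 39% = CHF 23,478
  → CHF 104,978

CHF 104,978 > CHF 103,572, so the standard income tax governs.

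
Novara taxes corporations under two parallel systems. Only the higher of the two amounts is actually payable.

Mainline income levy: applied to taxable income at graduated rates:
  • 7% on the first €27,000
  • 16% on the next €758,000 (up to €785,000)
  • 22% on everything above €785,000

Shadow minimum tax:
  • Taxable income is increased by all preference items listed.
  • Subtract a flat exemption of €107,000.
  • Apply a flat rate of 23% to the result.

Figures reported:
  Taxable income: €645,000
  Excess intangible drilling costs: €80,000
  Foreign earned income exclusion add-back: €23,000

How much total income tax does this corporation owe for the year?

Shadow minimum tax:
  Adjusted income: €645,000 + €80,000 + €23,000 = €748,000
  Less exemption €107,000 → base €641,000
  €641,000 × 23% = €147,430

Mainline income levy:
  €27,000 × 7% = €1,890
  €618,000 × 16% = €98,880
  → €100,770

€147,430 > €100,770, so the shadow minimum tax is the binding amount.

€147,430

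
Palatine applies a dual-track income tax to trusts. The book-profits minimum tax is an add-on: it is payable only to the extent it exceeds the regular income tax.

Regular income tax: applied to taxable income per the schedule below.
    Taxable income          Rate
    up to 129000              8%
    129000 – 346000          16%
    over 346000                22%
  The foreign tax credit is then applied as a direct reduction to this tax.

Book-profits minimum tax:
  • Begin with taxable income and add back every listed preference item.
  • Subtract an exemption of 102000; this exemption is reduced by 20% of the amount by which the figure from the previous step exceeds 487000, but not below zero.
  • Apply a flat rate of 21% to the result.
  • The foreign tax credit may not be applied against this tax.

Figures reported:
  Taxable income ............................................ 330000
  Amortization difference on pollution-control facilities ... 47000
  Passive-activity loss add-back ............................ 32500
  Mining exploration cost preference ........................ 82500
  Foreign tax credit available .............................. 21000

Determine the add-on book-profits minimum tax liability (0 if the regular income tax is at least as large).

60630

Regular income tax:
  129000 × 8% = 10320
  201000 × 16% = 32160
  → 42480
  Less foreign tax credit 21000 → 21480

Book-profits minimum tax:
  Adjusted income: 330000 + 47000 + 32500 + 82500 = 492000
  Exemption: 102000 − 20% × (492000 − 487000) = 102000 − 1000 = 101000
  Base: 492000 − 101000 = 391000
  391000 × 21% = 82110

Excess of book-profits minimum tax over regular income tax: 82110 − 21480 = 60630.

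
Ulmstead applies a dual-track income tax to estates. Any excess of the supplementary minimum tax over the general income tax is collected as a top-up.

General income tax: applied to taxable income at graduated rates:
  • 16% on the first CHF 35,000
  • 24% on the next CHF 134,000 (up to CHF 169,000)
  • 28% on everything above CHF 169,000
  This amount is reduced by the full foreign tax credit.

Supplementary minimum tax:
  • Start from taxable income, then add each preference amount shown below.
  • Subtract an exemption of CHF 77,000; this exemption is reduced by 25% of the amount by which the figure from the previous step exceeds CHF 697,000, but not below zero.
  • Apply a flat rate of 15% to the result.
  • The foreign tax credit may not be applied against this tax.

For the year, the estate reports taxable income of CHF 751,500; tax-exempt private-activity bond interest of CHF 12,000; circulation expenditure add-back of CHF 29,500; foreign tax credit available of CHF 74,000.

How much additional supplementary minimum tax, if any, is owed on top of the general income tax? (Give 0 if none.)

CHF 0

Supplementary minimum tax:
  Adjusted income: CHF 751,500 + CHF 12,000 + CHF 29,500 = CHF 793,000
  Exemption: CHF 77,000 − 25% × (CHF 793,000 − CHF 697,000) = CHF 77,000 − CHF 24,000 = CHF 53,000
  Base: CHF 793,000 − CHF 53,000 = CHF 740,000
  CHF 740,000 × 15% = CHF 111,000

General income tax:
  CHF 35,000 × 16% = CHF 5,600
  CHF 134,000 × 24% = CHF 32,160
  CHF 582,500 × 28% = CHF 163,100
  → CHF 200,860
  Less foreign tax credit CHF 74,000 → CHF 126,860

CHF 111,000 ≤ CHF 126,860, so no add-on is due.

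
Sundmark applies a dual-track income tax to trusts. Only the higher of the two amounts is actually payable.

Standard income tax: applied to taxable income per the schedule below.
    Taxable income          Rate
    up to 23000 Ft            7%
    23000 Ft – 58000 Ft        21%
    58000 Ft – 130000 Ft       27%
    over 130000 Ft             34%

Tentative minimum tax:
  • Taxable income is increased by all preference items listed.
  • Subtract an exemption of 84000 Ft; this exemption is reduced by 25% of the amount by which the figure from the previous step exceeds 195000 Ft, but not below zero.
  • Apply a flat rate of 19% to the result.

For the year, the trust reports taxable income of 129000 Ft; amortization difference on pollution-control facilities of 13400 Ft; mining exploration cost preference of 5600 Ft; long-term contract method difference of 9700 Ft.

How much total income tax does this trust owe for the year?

Tentative minimum tax:
  Adjusted income: 129000 Ft + 13400 Ft + 5600 Ft + 9700 Ft = 157700 Ft
  Exemption: 157700 Ft ≤ 195000 Ft, so full 84000 Ft applies
  Base: 157700 Ft − 84000 Ft = 73700 Ft
  73700 Ft × 19% = 14003 Ft

Standard income tax:
  23000 Ft × 7% = 1610 Ft
  35000 Ft × 21% = 7350 Ft
  71000 Ft × 27% = 19170 Ft
  → 28130 Ft

28130 Ft > 14003 Ft, so the standard income tax governs.

28130 Ft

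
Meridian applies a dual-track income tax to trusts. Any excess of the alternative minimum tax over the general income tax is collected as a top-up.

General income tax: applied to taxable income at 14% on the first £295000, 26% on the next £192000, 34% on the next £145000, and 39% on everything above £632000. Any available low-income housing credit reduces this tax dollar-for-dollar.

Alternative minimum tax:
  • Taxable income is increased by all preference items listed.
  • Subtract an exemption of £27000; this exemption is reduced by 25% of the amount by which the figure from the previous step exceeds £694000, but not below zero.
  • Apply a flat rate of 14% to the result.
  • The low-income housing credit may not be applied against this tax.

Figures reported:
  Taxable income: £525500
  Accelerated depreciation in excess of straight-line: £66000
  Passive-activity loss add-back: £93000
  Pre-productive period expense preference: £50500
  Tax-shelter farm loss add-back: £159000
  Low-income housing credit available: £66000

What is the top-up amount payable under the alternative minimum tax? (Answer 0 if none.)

£86850

Alternative minimum tax:
  Adjusted income: £525500 + £66000 + £93000 + £50500 + £159000 = £894000
  Exemption: 25% × (£894000 − £694000) = £50000 ≥ £27000, so the exemption is fully phased out
  Base: £894000 − £0 = £894000
  £894000 × 14% = £125160

General income tax:
  £295000 × 14% = £41300
  £192000 × 26% = £49920
  £38500 × 34% = £13090
  → £104310
  Less low-income housing credit £66000 → £38310

Excess of alternative minimum tax over general income tax: £125160 − £38310 = £86850.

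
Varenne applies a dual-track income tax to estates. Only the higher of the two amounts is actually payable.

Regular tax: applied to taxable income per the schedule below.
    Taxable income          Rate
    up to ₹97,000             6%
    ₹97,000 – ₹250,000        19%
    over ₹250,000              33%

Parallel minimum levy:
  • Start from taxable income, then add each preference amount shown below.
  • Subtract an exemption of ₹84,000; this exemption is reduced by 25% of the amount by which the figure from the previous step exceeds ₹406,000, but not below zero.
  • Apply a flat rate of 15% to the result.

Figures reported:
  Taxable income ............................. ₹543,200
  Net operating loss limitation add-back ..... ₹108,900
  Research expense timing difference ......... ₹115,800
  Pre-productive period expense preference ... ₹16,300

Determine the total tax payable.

₹131,646

Regular tax:
  ₹97,000 × 6% = ₹5,820
  ₹153,000 × 19% = ₹29,070
  ₹293,200 × 33% = ₹96,756
  → ₹131,646

Parallel minimum levy:
  Adjusted income: ₹543,200 + ₹108,900 + ₹115,800 + ₹16,300 = ₹784,200
  Exemption: 25% × (₹784,200 − ₹406,000) = ₹94,550 ≥ ₹84,000, so the exemption is fully phased out
  Base: ₹784,200 − ₹0 = ₹784,200
  ₹784,200 × 15% = ₹117,630

₹131,646 > ₹117,630, so the regular tax governs.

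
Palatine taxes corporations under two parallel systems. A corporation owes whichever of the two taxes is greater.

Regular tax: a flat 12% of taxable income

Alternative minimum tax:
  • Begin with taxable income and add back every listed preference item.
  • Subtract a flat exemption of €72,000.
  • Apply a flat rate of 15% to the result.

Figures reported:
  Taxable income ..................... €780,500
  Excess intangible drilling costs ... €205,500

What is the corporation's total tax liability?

Regular tax:
  €780,500 × 12% = €93,660

Alternative minimum tax:
  Adjusted income: €780,500 + €205,500 = €986,000
  Less exemption €72,000 → base €914,000
  €914,000 × 15% = €137,100

€137,100 > €93,660, so the alternative minimum tax is the binding amount.

€137,100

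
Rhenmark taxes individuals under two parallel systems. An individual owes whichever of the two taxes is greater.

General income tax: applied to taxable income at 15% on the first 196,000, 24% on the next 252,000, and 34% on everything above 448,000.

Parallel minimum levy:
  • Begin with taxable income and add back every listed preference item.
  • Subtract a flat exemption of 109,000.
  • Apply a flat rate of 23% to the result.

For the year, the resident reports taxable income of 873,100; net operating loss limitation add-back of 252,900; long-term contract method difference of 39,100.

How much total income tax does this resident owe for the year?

Parallel minimum levy:
  Adjusted income: 873,100 + 252,900 + 39,100 = 1,165,100
  Less exemption 109,000 → base 1,056,100
  1,056,100 × 23% = 242,903

General income tax:
  196,000 × 15% = 29,400
  252,000 × 24% = 60,480
  425,100 × 34% = 144,534
  → 234,414

242,903 > 234,414, so the parallel minimum levy is the binding amount.

242,903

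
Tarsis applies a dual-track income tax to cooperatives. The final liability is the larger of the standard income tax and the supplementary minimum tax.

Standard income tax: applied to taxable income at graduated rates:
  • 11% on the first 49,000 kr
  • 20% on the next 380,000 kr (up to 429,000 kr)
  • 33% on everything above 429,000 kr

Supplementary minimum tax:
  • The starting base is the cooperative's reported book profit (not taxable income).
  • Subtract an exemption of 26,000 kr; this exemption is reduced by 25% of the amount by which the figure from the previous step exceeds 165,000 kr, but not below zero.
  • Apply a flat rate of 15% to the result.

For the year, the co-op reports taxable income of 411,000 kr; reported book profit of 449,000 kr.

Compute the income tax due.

77,790 kr

Supplementary minimum tax:
  Base (reported book profit): 449,000 kr
  Exemption: 25% × (449,000 kr − 165,000 kr) = 71,000 kr ≥ 26,000 kr, so the exemption is fully phased out
  Base: 449,000 kr − 0 kr = 449,000 kr
  449,000 kr × 15% = 67,350 kr

Standard income tax:
  49,000 kr × 11% = 5,390 kr
  362,000 kr × 20% = 72,400 kr
  → 77,790 kr

77,790 kr > 67,350 kr, so the standard income tax governs.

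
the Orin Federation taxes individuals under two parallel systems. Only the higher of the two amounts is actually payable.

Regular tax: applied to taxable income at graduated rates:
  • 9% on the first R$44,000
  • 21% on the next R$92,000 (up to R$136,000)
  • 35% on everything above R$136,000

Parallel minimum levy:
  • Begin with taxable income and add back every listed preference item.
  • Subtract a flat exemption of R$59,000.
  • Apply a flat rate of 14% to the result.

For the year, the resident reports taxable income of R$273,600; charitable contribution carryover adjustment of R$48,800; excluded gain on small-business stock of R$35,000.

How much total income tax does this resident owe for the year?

R$71,440

Regular tax:
  R$44,000 × 9% = R$3,960
  R$92,000 × 21% = R$19,320
  R$137,600 × 35% = R$48,160
  → R$71,440

Parallel minimum levy:
  Adjusted income: R$273,600 + R$48,800 + R$35,000 = R$357,400
  Less exemption R$59,000 → base R$298,400
  R$298,400 × 14% = R$41,776

R$71,440 > R$41,776, so the regular tax governs.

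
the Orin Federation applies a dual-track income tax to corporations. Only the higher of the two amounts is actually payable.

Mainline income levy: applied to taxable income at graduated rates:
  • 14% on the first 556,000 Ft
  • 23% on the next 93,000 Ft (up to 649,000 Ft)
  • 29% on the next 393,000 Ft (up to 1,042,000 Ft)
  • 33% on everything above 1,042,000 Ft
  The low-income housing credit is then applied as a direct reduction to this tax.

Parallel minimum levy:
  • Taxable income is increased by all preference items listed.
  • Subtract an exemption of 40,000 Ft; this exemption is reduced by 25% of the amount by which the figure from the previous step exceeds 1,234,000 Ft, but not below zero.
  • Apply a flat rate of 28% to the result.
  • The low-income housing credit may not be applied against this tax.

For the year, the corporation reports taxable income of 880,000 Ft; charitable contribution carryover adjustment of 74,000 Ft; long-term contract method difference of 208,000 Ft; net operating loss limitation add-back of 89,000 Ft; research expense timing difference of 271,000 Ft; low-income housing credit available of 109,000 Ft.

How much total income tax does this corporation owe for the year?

Parallel minimum levy:
  Adjusted income: 880,000 Ft + 74,000 Ft + 208,000 Ft + 89,000 Ft + 271,000 Ft = 1,522,000 Ft
  Exemption: 25% × (1,522,000 Ft − 1,234,000 Ft) = 72,000 Ft ≥ 40,000 Ft, so the exemption is fully phased out
  Base: 1,522,000 Ft − 0 Ft = 1,522,000 Ft
  1,522,000 Ft × 28% = 426,160 Ft

Mainline income levy:
  556,000 Ft × 14% = 77,840 Ft
  93,000 Ft × 23% = 21,390 Ft
  231,000 Ft × 29% = 66,990 Ft
  → 166,220 Ft
  Less low-income housing credit 109,000 Ft → 57,220 Ft

426,160 Ft > 57,220 Ft, so the parallel minimum levy is the binding amount.

426,160 Ft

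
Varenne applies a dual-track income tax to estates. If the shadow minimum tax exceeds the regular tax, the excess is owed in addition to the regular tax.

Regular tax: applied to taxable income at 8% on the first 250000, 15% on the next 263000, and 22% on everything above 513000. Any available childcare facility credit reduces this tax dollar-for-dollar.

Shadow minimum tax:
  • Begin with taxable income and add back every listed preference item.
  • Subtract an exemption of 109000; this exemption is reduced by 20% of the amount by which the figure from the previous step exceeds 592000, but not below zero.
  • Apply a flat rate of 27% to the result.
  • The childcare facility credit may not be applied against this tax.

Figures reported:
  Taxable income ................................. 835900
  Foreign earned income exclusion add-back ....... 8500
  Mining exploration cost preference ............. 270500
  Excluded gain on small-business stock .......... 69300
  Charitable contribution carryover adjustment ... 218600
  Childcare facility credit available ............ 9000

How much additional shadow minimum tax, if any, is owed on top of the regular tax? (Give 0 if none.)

Regular tax:
  250000 × 8% = 20000
  263000 × 15% = 39450
  322900 × 22% = 71038
  → 130488
  Less childcare facility credit 9000 → 121488

Shadow minimum tax:
  Adjusted income: 835900 + 8500 + 270500 + 69300 + 218600 = 1402800
  Exemption: 20% × (1402800 − 592000) = 162160 ≥ 109000, so the exemption is fully phased out
  Base: 1402800 − 0 = 1402800
  1402800 × 27% = 378756

Excess of shadow minimum tax over regular tax: 378756 − 121488 = 257268.

257268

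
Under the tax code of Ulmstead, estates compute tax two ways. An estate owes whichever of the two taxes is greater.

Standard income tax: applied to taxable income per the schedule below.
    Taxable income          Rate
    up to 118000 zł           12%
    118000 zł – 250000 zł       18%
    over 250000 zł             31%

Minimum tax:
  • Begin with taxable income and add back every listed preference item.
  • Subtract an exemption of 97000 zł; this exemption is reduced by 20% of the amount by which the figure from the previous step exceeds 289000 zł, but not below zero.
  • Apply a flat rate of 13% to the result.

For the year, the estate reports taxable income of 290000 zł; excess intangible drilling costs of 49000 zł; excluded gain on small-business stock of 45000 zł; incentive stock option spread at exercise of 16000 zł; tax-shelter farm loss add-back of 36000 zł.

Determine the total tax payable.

50320 zł

Minimum tax:
  Adjusted income: 290000 zł + 49000 zł + 45000 zł + 16000 zł + 36000 zł = 436000 zł
  Exemption: 97000 zł − 20% × (436000 zł − 289000 zł) = 97000 zł − 29400 zł = 67600 zł
  Base: 436000 zł − 67600 zł = 368400 zł
  368400 zł × 13% = 47892 zł

Standard income tax:
  118000 zł × 12% = 14160 zł
  132000 zł × 18% = 23760 zł
  40000 zł × 31% = 12400 zł
  → 50320 zł

50320 zł > 47892 zł, so the standard income tax governs.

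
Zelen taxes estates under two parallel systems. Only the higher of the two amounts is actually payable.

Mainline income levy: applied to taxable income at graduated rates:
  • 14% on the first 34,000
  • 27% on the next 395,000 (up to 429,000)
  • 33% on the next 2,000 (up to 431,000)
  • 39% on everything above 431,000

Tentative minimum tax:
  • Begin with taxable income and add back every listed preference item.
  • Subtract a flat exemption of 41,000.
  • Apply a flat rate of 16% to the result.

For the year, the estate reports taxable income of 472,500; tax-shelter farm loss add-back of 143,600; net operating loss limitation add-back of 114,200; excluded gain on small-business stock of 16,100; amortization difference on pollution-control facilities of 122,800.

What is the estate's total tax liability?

132,512

Tentative minimum tax:
  Adjusted income: 472,500 + 143,600 + 114,200 + 16,100 + 122,800 = 869,200
  Less exemption 41,000 → base 828,200
  828,200 × 16% = 132,512

Mainline income levy:
  34,000 × 14% = 4,760
  395,000 × 27% = 106,650
  2,000 × 33% = 660
  41,500 × 39% = 16,185
  → 128,255

132,512 > 128,255, so the tentative minimum tax is the binding amount.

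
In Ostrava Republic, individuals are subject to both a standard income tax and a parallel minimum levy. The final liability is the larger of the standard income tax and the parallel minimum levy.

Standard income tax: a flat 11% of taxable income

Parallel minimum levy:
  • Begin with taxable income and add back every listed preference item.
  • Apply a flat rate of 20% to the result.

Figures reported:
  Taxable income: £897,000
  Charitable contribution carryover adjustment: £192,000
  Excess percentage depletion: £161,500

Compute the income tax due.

£250,100

Parallel minimum levy:
  Adjusted income: £897,000 + £192,000 + £161,500 = £1,250,500
  £1,250,500 × 20% = £250,100

Standard income tax:
  £897,000 × 11% = £98,670

£250,100 > £98,670, so the parallel minimum levy is the binding amount.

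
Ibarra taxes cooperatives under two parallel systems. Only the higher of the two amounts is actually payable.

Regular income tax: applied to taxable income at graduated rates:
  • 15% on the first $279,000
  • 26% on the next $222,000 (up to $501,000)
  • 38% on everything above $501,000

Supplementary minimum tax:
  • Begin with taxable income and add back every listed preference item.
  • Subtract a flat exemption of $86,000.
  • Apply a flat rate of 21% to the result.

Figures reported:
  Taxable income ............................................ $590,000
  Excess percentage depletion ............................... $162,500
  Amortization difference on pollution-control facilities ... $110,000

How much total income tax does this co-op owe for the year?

$163,065

Regular income tax:
  $279,000 × 15% = $41,850
  $222,000 × 26% = $57,720
  $89,000 × 38% = $33,820
  → $133,390

Supplementary minimum tax:
  Adjusted income: $590,000 + $162,500 + $110,000 = $862,500
  Less exemption $86,000 → base $776,500
  $776,500 × 21% = $163,065

$163,065 > $133,390, so the supplementary minimum tax is the binding amount.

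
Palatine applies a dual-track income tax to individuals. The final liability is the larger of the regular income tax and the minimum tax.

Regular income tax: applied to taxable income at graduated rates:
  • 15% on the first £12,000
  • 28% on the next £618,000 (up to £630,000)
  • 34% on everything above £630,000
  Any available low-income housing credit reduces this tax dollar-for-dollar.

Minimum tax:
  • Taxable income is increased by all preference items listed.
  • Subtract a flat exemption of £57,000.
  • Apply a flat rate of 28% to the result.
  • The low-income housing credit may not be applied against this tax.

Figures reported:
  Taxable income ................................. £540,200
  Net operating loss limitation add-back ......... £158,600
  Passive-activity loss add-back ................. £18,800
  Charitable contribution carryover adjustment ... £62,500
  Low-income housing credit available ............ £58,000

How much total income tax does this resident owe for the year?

Regular income tax:
  £12,000 × 15% = £1,800
  £528,200 × 28% = £147,896
  → £149,696
  Less low-income housing credit £58,000 → £91,696

Minimum tax:
  Adjusted income: £540,200 + £158,600 + £18,800 + £62,500 = £780,100
  Less exemption £57,000 → base £723,100
  £723,100 × 28% = £202,468

£202,468 > £91,696, so the minimum tax is the binding amount.

£202,468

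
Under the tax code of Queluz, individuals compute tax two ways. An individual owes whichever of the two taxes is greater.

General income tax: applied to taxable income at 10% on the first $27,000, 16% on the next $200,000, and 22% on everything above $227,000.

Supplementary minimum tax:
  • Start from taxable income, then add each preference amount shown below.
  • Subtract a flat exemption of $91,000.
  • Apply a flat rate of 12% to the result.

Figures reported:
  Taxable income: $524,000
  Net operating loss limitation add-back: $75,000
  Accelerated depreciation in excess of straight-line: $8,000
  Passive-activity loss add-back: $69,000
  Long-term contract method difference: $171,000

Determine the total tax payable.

$100,040

General income tax:
  $27,000 × 10% = $2,700
  $200,000 × 16% = $32,000
  $297,000 × 22% = $65,340
  → $100,040

Supplementary minimum tax:
  Adjusted income: $524,000 + $75,000 + $8,000 + $69,000 + $171,000 = $847,000
  Less exemption $91,000 → base $756,000
  $756,000 × 12% = $90,720

$100,040 > $90,720, so the general income tax governs.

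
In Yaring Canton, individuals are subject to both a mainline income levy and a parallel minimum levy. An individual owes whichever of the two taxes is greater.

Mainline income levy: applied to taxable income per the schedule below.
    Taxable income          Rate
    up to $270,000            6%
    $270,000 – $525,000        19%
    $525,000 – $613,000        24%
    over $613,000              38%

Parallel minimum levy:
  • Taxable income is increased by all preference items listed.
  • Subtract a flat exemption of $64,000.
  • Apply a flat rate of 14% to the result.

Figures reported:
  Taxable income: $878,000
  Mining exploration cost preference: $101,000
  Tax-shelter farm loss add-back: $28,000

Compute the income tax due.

$186,470

Mainline income levy:
  $270,000 × 6% = $16,200
  $255,000 × 19% = $48,450
  $88,000 × 24% = $21,120
  $265,000 × 38% = $100,700
  → $186,470

Parallel minimum levy:
  Adjusted income: $878,000 + $101,000 + $28,000 = $1,007,000
  Less exemption $64,000 → base $943,000
  $943,000 × 14% = $132,020

$186,470 > $132,020, so the mainline income levy governs.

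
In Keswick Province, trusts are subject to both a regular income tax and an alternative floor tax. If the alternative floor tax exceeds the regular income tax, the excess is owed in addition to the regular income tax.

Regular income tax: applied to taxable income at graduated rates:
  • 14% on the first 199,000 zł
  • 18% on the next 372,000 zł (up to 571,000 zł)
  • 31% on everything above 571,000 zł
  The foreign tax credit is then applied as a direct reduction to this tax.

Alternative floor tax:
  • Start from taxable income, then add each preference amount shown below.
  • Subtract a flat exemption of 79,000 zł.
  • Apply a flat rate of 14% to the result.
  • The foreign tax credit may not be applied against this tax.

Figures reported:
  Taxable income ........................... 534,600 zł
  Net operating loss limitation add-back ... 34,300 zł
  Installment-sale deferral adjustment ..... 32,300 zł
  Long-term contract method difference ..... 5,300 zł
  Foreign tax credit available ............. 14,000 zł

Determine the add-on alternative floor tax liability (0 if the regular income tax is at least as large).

Regular income tax:
  199,000 zł × 14% = 27,860 zł
  335,600 zł × 18% = 60,408 zł
  → 88,268 zł
  Less foreign tax credit 14,000 zł → 74,268 zł

Alternative floor tax:
  Adjusted income: 534,600 zł + 34,300 zł + 32,300 zł + 5,300 zł = 606,500 zł
  Less exemption 79,000 zł → base 527,500 zł
  527,500 zł × 14% = 73,850 zł

73,850 zł ≤ 74,268 zł, so no add-on is due.

0 zł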